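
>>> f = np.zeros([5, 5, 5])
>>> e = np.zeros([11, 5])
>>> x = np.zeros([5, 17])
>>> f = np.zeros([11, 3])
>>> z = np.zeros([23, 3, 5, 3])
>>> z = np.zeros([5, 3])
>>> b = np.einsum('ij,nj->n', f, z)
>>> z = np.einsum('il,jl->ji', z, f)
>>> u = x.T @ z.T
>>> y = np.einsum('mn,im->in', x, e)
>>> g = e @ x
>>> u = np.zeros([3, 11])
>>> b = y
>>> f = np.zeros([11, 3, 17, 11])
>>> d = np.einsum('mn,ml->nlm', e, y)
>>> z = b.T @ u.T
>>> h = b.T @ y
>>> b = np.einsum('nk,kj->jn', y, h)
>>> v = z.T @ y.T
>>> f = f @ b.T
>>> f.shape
(11, 3, 17, 17)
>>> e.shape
(11, 5)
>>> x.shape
(5, 17)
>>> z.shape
(17, 3)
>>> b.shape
(17, 11)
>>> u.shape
(3, 11)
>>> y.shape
(11, 17)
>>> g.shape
(11, 17)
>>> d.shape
(5, 17, 11)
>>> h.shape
(17, 17)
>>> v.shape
(3, 11)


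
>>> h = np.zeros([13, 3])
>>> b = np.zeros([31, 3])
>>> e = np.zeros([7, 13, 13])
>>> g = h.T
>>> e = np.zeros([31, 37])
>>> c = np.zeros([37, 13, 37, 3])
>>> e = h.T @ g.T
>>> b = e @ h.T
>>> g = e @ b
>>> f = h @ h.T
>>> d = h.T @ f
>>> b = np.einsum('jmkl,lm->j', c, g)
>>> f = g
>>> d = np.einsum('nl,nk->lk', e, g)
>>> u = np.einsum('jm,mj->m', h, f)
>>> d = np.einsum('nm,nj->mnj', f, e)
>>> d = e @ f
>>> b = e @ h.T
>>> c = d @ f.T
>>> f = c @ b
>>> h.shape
(13, 3)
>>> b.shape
(3, 13)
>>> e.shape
(3, 3)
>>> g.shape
(3, 13)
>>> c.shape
(3, 3)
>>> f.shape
(3, 13)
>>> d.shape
(3, 13)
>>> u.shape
(3,)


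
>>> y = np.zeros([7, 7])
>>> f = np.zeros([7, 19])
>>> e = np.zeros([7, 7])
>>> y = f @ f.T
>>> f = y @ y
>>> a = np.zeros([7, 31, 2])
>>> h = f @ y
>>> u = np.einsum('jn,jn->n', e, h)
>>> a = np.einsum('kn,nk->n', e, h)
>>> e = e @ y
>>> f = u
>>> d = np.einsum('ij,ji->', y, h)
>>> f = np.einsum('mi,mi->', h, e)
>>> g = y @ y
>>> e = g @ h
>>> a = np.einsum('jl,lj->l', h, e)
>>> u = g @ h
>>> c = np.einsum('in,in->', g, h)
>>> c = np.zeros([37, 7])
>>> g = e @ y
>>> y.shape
(7, 7)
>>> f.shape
()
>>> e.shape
(7, 7)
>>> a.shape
(7,)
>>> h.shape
(7, 7)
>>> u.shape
(7, 7)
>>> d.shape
()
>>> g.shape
(7, 7)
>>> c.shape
(37, 7)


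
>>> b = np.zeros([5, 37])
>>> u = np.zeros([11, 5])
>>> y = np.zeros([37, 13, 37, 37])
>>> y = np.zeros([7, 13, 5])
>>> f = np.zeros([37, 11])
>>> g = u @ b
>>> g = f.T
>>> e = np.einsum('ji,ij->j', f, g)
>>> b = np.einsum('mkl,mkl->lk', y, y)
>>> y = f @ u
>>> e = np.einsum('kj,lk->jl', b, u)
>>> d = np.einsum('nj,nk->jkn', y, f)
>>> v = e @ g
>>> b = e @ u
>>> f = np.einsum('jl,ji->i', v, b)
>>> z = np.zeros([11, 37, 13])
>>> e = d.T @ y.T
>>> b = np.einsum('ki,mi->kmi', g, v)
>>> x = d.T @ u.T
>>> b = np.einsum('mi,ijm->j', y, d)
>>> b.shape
(11,)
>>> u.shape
(11, 5)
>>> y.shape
(37, 5)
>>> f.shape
(5,)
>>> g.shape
(11, 37)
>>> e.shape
(37, 11, 37)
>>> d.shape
(5, 11, 37)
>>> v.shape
(13, 37)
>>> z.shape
(11, 37, 13)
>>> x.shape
(37, 11, 11)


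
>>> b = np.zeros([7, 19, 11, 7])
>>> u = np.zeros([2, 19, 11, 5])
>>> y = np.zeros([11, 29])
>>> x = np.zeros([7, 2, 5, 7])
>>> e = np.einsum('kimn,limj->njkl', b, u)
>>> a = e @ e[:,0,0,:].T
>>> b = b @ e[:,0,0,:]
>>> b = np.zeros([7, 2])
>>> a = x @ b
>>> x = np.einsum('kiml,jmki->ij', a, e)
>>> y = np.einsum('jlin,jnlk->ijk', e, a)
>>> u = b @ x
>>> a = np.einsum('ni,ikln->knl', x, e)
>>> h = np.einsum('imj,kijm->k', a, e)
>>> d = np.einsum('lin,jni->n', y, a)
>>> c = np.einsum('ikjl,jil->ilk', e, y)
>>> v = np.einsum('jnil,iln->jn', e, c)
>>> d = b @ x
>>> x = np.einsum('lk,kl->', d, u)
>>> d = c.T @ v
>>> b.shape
(7, 2)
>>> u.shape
(7, 7)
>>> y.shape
(7, 7, 2)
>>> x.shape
()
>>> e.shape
(7, 5, 7, 2)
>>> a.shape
(5, 2, 7)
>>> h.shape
(7,)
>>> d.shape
(5, 2, 5)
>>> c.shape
(7, 2, 5)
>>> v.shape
(7, 5)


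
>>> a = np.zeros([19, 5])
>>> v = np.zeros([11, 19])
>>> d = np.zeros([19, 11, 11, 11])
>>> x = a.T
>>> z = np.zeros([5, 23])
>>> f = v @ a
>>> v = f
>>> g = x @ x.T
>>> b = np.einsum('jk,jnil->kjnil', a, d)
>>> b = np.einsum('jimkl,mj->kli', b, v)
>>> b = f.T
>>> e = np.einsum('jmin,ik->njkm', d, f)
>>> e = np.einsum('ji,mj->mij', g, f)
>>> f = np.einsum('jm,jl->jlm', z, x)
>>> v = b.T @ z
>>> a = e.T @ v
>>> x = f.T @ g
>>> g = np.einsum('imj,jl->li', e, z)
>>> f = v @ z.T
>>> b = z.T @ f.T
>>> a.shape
(5, 5, 23)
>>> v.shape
(11, 23)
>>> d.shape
(19, 11, 11, 11)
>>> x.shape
(23, 19, 5)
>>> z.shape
(5, 23)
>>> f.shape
(11, 5)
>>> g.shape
(23, 11)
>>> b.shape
(23, 11)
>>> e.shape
(11, 5, 5)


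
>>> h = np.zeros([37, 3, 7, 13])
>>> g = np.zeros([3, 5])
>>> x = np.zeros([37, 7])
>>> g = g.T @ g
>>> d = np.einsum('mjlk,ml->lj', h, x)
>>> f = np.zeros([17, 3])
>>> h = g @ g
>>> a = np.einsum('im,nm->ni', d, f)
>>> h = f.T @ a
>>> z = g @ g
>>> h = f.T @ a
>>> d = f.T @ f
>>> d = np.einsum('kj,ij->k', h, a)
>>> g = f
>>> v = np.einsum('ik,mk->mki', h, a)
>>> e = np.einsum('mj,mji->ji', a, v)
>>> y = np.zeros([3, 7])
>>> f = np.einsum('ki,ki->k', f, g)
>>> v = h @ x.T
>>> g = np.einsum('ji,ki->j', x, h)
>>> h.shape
(3, 7)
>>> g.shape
(37,)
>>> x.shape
(37, 7)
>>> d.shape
(3,)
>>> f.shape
(17,)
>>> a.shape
(17, 7)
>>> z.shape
(5, 5)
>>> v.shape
(3, 37)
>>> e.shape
(7, 3)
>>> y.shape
(3, 7)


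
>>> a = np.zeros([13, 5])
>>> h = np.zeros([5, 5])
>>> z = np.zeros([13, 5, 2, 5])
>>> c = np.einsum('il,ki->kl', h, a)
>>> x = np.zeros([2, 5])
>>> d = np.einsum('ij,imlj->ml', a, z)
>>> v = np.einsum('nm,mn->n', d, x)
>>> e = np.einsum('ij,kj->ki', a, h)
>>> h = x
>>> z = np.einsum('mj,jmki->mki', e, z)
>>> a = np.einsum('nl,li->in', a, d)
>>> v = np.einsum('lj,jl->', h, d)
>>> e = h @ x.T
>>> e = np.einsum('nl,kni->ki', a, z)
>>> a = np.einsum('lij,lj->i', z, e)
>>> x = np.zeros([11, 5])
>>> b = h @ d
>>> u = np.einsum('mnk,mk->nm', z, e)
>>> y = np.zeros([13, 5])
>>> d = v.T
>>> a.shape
(2,)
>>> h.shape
(2, 5)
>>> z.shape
(5, 2, 5)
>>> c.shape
(13, 5)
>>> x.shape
(11, 5)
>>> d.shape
()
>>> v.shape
()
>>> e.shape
(5, 5)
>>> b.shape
(2, 2)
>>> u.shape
(2, 5)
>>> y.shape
(13, 5)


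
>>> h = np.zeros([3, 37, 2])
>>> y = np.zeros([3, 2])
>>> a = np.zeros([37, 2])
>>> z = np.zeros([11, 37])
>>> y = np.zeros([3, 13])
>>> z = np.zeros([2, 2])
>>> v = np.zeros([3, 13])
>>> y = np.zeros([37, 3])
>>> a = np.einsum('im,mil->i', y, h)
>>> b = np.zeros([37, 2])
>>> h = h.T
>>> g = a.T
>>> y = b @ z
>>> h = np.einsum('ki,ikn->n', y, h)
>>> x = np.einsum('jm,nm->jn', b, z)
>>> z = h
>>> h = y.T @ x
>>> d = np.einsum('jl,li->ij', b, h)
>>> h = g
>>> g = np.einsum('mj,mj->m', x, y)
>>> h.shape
(37,)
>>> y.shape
(37, 2)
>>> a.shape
(37,)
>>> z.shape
(3,)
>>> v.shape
(3, 13)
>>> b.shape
(37, 2)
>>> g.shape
(37,)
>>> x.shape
(37, 2)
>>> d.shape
(2, 37)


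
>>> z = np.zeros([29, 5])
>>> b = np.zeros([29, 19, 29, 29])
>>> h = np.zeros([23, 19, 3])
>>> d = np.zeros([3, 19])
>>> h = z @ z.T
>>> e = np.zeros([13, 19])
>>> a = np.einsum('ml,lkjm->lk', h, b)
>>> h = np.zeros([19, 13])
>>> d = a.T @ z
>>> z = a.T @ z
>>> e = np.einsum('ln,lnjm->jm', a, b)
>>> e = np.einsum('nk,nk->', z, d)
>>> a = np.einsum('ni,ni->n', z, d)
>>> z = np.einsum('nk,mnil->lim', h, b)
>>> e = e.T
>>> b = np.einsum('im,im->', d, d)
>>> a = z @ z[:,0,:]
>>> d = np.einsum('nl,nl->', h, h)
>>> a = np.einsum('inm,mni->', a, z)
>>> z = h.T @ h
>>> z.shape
(13, 13)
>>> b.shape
()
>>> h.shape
(19, 13)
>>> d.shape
()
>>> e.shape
()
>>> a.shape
()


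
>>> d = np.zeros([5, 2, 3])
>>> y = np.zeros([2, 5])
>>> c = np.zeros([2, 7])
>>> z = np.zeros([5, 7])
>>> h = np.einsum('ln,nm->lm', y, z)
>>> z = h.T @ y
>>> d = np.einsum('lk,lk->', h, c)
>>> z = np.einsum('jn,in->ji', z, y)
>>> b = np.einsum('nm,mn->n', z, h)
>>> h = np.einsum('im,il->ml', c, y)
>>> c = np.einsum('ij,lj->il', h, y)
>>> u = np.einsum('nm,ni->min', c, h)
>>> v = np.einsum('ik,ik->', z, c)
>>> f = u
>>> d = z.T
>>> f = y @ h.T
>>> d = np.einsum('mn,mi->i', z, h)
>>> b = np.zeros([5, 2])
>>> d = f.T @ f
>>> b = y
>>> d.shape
(7, 7)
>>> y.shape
(2, 5)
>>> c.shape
(7, 2)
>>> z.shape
(7, 2)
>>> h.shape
(7, 5)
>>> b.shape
(2, 5)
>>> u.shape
(2, 5, 7)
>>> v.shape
()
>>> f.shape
(2, 7)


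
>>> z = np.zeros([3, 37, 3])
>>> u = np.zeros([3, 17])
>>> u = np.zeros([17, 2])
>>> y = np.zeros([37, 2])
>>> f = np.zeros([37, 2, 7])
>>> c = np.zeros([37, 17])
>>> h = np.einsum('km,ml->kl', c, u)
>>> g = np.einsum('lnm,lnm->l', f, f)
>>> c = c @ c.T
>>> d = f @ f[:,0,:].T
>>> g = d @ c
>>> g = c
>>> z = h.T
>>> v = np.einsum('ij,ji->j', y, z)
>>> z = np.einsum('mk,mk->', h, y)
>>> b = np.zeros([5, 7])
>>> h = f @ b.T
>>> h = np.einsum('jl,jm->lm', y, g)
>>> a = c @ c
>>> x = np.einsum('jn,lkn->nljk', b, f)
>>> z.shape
()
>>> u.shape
(17, 2)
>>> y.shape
(37, 2)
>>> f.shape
(37, 2, 7)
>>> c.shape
(37, 37)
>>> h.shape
(2, 37)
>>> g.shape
(37, 37)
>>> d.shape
(37, 2, 37)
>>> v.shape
(2,)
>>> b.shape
(5, 7)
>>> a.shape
(37, 37)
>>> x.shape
(7, 37, 5, 2)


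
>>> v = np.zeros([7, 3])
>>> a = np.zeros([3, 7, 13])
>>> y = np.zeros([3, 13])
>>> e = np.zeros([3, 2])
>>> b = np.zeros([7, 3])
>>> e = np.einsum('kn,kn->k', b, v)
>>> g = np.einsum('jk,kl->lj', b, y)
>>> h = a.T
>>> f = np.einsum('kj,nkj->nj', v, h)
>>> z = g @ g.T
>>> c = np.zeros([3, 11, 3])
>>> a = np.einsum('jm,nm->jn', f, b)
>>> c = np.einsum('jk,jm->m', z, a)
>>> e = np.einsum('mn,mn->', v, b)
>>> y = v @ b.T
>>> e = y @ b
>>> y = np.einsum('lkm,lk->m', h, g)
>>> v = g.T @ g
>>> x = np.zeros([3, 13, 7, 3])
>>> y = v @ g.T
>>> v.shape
(7, 7)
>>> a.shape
(13, 7)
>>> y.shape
(7, 13)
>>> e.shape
(7, 3)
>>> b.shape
(7, 3)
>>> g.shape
(13, 7)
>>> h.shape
(13, 7, 3)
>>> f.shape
(13, 3)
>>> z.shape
(13, 13)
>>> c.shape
(7,)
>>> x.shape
(3, 13, 7, 3)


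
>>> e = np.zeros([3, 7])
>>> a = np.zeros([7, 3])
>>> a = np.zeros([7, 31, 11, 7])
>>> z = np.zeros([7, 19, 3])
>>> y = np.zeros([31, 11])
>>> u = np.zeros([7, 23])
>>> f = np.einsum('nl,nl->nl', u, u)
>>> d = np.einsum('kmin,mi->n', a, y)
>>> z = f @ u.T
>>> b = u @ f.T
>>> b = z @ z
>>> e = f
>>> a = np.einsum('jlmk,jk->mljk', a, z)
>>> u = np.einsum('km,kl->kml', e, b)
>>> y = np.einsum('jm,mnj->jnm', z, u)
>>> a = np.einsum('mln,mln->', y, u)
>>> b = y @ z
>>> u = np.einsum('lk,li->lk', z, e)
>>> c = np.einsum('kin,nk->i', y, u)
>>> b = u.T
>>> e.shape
(7, 23)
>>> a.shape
()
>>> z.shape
(7, 7)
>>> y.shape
(7, 23, 7)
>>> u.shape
(7, 7)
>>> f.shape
(7, 23)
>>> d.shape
(7,)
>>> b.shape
(7, 7)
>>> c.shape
(23,)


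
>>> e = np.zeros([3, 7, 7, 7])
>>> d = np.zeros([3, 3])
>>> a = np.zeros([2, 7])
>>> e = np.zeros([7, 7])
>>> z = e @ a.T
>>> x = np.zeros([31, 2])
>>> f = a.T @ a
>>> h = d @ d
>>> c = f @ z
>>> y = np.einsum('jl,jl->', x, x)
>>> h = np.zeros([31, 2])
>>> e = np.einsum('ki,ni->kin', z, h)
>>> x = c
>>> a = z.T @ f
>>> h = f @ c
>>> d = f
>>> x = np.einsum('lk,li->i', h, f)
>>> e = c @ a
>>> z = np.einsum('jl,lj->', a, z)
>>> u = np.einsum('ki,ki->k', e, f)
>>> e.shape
(7, 7)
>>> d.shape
(7, 7)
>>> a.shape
(2, 7)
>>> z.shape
()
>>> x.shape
(7,)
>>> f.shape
(7, 7)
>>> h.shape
(7, 2)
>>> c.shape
(7, 2)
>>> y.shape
()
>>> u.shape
(7,)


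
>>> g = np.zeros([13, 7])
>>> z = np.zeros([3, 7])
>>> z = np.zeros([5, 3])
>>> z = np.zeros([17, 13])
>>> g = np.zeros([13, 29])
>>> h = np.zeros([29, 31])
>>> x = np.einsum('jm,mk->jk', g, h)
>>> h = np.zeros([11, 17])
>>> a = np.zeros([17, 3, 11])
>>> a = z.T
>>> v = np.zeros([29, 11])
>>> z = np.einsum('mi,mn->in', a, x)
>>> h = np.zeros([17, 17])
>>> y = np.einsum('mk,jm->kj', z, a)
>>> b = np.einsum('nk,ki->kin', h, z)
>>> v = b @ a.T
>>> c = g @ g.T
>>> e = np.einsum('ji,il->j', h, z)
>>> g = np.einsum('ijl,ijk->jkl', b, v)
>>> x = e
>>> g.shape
(31, 13, 17)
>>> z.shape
(17, 31)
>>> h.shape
(17, 17)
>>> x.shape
(17,)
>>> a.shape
(13, 17)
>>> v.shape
(17, 31, 13)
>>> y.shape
(31, 13)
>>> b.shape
(17, 31, 17)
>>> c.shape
(13, 13)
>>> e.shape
(17,)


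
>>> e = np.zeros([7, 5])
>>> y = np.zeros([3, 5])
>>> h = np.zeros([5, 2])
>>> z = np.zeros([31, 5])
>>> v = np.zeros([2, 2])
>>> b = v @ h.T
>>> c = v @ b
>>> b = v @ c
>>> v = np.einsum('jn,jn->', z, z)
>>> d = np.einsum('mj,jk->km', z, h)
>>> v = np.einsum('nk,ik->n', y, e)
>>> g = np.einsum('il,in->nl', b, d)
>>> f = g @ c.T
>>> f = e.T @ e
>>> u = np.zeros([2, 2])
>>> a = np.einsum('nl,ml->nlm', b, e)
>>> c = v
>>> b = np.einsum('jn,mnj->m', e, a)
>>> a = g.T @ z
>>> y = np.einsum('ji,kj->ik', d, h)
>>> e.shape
(7, 5)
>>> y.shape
(31, 5)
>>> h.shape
(5, 2)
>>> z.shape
(31, 5)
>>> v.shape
(3,)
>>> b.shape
(2,)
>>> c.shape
(3,)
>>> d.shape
(2, 31)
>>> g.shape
(31, 5)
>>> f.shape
(5, 5)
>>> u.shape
(2, 2)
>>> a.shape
(5, 5)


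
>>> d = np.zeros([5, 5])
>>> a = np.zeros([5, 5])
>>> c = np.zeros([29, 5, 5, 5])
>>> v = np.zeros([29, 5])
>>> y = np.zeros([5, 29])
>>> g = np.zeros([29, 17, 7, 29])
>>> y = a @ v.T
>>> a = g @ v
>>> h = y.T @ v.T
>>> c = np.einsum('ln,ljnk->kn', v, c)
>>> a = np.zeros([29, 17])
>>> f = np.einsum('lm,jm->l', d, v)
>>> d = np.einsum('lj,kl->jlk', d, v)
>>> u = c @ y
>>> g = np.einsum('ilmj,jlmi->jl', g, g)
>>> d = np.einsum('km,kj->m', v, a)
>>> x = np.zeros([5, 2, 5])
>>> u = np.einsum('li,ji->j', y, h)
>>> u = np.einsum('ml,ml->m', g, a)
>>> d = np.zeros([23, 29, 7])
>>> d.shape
(23, 29, 7)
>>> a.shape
(29, 17)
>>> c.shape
(5, 5)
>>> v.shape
(29, 5)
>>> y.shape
(5, 29)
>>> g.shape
(29, 17)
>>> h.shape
(29, 29)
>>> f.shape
(5,)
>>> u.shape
(29,)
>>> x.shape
(5, 2, 5)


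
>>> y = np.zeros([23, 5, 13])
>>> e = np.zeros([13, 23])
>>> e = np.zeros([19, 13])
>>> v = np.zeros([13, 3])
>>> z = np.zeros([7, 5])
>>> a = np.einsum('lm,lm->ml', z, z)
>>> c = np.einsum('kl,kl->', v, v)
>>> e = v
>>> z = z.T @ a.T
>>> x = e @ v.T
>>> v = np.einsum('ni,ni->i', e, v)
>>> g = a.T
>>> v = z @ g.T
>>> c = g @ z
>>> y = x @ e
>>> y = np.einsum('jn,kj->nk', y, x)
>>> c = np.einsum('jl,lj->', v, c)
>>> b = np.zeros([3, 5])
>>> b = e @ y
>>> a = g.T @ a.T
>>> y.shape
(3, 13)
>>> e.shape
(13, 3)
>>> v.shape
(5, 7)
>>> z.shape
(5, 5)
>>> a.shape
(5, 5)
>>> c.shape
()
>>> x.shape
(13, 13)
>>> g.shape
(7, 5)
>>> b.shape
(13, 13)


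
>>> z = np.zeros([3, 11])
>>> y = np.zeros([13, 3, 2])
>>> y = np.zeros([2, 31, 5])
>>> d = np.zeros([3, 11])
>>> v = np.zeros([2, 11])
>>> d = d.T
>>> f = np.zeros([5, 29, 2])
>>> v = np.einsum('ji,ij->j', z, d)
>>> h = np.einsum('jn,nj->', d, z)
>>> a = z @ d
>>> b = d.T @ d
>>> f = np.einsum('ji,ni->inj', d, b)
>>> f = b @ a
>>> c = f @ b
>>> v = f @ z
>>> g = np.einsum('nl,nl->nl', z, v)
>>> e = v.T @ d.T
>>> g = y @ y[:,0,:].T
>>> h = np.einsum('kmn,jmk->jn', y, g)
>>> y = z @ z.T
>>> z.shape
(3, 11)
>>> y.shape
(3, 3)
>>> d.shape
(11, 3)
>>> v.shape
(3, 11)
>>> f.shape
(3, 3)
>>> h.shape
(2, 5)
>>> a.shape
(3, 3)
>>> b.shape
(3, 3)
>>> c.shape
(3, 3)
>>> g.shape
(2, 31, 2)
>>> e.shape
(11, 11)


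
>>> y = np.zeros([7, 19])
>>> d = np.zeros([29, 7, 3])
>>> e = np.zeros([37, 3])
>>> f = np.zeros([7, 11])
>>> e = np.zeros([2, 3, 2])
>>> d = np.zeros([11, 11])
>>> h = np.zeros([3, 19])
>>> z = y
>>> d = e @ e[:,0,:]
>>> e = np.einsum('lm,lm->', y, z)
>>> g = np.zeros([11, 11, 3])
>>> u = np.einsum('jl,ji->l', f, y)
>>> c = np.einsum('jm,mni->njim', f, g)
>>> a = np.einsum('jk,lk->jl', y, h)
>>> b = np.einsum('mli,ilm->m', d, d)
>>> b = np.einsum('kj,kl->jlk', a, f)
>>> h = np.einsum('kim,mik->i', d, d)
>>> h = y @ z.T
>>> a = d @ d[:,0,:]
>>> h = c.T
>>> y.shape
(7, 19)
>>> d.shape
(2, 3, 2)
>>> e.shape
()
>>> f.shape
(7, 11)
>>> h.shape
(11, 3, 7, 11)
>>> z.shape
(7, 19)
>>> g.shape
(11, 11, 3)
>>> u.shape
(11,)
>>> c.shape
(11, 7, 3, 11)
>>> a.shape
(2, 3, 2)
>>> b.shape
(3, 11, 7)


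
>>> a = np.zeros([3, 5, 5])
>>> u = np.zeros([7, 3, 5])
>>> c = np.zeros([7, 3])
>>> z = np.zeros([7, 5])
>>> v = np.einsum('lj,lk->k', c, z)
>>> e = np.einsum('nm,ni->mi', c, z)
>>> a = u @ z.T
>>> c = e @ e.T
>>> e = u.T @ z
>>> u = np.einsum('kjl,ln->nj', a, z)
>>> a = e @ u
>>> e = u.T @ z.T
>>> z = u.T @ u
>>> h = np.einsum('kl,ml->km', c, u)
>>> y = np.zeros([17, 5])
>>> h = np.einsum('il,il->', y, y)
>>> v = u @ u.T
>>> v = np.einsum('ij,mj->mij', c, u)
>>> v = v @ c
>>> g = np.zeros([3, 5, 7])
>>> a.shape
(5, 3, 3)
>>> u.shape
(5, 3)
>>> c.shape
(3, 3)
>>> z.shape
(3, 3)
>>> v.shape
(5, 3, 3)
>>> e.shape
(3, 7)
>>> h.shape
()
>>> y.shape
(17, 5)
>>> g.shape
(3, 5, 7)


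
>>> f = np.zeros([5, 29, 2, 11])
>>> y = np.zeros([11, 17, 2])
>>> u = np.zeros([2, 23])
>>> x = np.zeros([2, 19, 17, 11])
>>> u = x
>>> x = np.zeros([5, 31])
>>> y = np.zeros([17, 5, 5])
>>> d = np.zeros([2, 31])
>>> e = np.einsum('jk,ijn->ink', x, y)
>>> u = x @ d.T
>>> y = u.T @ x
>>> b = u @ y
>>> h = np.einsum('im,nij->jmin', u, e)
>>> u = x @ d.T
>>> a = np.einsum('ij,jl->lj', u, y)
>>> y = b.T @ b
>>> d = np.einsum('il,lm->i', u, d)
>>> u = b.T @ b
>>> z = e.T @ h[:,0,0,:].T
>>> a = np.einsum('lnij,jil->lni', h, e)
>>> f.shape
(5, 29, 2, 11)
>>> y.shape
(31, 31)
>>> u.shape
(31, 31)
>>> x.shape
(5, 31)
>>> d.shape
(5,)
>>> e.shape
(17, 5, 31)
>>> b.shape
(5, 31)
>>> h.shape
(31, 2, 5, 17)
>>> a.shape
(31, 2, 5)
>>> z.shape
(31, 5, 31)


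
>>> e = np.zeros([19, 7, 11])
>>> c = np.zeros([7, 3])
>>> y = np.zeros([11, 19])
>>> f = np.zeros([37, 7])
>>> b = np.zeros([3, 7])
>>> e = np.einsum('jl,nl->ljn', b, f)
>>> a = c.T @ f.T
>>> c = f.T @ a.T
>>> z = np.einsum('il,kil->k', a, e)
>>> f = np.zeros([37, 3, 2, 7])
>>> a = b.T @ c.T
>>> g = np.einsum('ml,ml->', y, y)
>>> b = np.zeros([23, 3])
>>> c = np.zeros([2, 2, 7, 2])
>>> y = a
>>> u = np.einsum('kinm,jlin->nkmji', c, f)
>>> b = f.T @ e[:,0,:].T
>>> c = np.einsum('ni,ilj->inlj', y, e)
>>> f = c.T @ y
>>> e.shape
(7, 3, 37)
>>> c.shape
(7, 7, 3, 37)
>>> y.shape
(7, 7)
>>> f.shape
(37, 3, 7, 7)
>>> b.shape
(7, 2, 3, 7)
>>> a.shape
(7, 7)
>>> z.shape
(7,)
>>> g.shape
()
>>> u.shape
(7, 2, 2, 37, 2)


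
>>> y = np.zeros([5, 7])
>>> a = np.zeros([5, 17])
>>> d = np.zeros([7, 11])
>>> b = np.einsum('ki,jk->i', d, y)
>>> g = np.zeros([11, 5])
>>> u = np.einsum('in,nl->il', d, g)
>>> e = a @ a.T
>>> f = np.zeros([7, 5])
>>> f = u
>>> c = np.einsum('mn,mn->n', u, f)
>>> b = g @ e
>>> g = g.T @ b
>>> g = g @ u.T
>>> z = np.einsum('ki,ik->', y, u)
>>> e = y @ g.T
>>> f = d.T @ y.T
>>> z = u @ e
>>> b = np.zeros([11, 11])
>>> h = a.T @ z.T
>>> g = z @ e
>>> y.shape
(5, 7)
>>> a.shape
(5, 17)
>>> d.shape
(7, 11)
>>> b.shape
(11, 11)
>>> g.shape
(7, 5)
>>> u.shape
(7, 5)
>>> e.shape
(5, 5)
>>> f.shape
(11, 5)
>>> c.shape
(5,)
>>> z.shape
(7, 5)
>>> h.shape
(17, 7)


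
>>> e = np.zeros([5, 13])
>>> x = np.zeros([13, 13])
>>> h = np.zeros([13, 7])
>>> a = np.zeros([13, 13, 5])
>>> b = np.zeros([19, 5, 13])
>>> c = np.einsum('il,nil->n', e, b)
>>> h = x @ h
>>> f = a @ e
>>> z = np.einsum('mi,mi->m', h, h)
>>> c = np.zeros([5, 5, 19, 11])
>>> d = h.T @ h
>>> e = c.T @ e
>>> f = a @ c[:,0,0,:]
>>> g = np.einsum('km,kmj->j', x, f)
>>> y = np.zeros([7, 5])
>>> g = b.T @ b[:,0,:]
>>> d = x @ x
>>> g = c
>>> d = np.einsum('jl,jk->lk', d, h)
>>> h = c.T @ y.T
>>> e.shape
(11, 19, 5, 13)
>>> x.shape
(13, 13)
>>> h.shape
(11, 19, 5, 7)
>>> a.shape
(13, 13, 5)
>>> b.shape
(19, 5, 13)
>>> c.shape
(5, 5, 19, 11)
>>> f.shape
(13, 13, 11)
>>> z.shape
(13,)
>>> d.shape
(13, 7)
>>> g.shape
(5, 5, 19, 11)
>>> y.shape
(7, 5)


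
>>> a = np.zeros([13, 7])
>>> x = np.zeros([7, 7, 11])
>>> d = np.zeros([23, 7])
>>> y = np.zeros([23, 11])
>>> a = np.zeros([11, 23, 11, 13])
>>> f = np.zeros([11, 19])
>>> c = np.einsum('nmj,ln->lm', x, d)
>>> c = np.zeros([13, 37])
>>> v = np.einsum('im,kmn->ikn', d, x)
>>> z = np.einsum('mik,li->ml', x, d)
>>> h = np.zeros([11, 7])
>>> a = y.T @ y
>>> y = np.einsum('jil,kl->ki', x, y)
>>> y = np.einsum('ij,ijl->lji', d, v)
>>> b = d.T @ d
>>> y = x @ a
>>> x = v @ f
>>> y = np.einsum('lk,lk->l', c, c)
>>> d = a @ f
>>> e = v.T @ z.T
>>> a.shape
(11, 11)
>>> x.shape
(23, 7, 19)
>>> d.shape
(11, 19)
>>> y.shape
(13,)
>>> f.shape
(11, 19)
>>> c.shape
(13, 37)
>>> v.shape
(23, 7, 11)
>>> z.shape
(7, 23)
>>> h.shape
(11, 7)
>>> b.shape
(7, 7)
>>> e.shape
(11, 7, 7)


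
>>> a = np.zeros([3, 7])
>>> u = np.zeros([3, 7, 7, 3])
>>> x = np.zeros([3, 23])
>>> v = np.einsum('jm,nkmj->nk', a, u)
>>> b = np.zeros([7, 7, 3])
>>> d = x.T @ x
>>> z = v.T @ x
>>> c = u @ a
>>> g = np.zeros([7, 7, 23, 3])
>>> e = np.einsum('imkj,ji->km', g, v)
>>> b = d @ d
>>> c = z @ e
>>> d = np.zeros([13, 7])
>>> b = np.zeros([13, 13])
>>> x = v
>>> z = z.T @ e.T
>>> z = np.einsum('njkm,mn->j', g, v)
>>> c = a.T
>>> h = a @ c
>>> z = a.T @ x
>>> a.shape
(3, 7)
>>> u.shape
(3, 7, 7, 3)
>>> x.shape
(3, 7)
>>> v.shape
(3, 7)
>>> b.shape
(13, 13)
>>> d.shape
(13, 7)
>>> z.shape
(7, 7)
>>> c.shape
(7, 3)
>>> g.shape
(7, 7, 23, 3)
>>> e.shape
(23, 7)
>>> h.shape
(3, 3)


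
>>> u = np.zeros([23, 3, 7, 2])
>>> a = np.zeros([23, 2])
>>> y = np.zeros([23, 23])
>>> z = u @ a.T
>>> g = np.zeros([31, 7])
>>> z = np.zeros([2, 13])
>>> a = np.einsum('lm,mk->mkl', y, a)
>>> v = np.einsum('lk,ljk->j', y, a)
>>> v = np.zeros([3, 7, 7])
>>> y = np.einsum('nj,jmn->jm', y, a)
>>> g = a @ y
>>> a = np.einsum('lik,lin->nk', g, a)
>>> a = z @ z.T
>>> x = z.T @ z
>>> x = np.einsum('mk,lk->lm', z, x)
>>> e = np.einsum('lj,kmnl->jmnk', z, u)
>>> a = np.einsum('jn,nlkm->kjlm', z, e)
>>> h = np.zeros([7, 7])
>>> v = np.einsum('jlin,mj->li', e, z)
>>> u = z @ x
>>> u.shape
(2, 2)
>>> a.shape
(7, 2, 3, 23)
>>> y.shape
(23, 2)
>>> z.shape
(2, 13)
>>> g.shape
(23, 2, 2)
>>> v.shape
(3, 7)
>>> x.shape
(13, 2)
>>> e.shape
(13, 3, 7, 23)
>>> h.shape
(7, 7)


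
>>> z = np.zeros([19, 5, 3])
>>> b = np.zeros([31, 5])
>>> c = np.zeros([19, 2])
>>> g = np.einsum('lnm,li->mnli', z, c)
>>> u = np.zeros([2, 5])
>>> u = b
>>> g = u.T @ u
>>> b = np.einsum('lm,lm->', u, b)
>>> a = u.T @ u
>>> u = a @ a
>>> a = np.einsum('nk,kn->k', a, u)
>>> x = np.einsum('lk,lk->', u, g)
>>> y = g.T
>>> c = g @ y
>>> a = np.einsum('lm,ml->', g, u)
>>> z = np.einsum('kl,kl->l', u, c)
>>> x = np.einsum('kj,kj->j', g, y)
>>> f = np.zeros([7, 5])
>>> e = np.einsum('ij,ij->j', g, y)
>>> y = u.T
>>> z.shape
(5,)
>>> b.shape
()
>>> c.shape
(5, 5)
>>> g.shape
(5, 5)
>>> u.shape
(5, 5)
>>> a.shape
()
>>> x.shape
(5,)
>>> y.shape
(5, 5)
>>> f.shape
(7, 5)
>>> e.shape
(5,)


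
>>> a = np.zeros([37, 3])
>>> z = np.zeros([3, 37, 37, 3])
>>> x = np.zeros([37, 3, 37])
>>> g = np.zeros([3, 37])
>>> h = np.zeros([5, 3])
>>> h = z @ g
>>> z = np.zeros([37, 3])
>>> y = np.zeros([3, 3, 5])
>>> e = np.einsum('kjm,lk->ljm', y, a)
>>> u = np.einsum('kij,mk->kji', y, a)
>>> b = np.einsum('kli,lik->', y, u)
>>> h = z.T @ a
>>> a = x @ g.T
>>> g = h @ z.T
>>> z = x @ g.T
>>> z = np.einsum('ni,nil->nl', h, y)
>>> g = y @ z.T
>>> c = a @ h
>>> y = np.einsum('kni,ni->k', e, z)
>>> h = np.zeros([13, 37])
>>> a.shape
(37, 3, 3)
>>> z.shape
(3, 5)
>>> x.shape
(37, 3, 37)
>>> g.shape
(3, 3, 3)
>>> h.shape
(13, 37)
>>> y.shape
(37,)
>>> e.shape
(37, 3, 5)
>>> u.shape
(3, 5, 3)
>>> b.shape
()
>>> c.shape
(37, 3, 3)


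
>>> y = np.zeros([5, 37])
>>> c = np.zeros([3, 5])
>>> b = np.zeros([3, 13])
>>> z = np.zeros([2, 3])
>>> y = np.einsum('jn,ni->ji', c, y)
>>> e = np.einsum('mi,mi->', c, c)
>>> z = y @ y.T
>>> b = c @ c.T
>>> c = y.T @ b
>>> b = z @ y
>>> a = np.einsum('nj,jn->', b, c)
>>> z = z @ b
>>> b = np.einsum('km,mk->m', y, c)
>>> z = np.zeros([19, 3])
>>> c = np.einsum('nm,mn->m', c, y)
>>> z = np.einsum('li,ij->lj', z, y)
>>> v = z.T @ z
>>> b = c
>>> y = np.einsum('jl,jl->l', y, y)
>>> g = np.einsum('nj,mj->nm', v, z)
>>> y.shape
(37,)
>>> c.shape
(3,)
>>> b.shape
(3,)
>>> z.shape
(19, 37)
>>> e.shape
()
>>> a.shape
()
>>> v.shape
(37, 37)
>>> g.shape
(37, 19)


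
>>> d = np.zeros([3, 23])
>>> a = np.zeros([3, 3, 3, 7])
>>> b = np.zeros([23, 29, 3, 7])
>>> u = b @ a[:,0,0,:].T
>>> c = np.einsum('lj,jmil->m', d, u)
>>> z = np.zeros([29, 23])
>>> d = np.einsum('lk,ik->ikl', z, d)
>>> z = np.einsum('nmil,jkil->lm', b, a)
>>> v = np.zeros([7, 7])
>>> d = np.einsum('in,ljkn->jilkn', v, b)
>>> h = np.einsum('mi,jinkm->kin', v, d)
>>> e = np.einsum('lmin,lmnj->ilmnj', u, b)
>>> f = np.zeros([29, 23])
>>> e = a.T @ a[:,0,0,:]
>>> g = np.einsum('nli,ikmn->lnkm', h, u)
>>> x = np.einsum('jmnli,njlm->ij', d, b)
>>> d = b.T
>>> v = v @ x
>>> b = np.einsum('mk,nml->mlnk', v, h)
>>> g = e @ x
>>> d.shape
(7, 3, 29, 23)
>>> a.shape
(3, 3, 3, 7)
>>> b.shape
(7, 23, 3, 29)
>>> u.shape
(23, 29, 3, 3)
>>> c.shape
(29,)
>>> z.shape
(7, 29)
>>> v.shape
(7, 29)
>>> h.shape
(3, 7, 23)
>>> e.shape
(7, 3, 3, 7)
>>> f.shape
(29, 23)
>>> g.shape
(7, 3, 3, 29)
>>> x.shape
(7, 29)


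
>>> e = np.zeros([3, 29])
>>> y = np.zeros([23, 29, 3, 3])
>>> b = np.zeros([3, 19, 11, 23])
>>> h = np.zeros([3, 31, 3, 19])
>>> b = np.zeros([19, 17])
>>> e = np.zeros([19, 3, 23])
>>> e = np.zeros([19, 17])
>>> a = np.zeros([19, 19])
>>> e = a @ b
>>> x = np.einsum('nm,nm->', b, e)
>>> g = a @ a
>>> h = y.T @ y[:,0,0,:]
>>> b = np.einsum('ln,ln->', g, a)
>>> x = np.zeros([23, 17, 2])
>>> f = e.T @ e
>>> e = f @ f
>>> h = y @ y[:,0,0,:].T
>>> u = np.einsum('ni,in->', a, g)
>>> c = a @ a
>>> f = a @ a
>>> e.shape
(17, 17)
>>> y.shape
(23, 29, 3, 3)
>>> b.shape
()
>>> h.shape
(23, 29, 3, 23)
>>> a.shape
(19, 19)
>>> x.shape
(23, 17, 2)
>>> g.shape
(19, 19)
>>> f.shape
(19, 19)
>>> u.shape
()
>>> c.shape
(19, 19)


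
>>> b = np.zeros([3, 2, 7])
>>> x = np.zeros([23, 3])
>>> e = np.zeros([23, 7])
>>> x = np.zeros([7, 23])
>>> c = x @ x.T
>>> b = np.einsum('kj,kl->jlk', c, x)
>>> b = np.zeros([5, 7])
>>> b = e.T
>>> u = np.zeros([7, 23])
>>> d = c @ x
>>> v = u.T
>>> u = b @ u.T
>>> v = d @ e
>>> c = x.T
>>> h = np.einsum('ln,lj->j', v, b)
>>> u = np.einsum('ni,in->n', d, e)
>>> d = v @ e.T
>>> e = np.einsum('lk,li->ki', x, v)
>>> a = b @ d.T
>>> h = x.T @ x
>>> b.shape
(7, 23)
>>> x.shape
(7, 23)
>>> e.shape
(23, 7)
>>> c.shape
(23, 7)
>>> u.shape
(7,)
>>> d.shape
(7, 23)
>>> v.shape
(7, 7)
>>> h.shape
(23, 23)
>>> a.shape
(7, 7)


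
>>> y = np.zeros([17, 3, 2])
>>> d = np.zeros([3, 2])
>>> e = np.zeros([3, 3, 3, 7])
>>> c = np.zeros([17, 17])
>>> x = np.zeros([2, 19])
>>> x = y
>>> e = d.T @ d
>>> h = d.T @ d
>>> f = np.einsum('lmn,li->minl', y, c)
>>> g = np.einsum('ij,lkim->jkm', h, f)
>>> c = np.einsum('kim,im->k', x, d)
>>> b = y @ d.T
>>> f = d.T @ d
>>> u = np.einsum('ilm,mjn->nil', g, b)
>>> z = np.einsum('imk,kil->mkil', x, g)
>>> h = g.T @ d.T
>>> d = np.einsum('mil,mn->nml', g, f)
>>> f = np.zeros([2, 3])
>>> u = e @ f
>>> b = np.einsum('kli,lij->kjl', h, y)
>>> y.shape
(17, 3, 2)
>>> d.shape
(2, 2, 17)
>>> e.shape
(2, 2)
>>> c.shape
(17,)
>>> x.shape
(17, 3, 2)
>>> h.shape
(17, 17, 3)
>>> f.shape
(2, 3)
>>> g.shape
(2, 17, 17)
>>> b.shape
(17, 2, 17)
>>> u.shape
(2, 3)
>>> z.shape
(3, 2, 17, 17)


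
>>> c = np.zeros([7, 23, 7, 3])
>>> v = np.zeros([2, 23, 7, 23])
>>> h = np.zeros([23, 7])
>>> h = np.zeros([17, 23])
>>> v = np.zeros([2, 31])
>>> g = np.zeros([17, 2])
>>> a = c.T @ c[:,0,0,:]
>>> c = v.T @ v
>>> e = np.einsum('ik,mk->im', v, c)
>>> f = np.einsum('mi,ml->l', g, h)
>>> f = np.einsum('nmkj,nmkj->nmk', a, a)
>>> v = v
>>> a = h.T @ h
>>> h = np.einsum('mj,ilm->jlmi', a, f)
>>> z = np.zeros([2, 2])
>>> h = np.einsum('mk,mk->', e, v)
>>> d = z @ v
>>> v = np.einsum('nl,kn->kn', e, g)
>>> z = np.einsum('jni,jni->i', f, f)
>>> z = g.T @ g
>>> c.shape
(31, 31)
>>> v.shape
(17, 2)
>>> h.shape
()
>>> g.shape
(17, 2)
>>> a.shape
(23, 23)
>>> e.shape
(2, 31)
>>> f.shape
(3, 7, 23)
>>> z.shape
(2, 2)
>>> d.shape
(2, 31)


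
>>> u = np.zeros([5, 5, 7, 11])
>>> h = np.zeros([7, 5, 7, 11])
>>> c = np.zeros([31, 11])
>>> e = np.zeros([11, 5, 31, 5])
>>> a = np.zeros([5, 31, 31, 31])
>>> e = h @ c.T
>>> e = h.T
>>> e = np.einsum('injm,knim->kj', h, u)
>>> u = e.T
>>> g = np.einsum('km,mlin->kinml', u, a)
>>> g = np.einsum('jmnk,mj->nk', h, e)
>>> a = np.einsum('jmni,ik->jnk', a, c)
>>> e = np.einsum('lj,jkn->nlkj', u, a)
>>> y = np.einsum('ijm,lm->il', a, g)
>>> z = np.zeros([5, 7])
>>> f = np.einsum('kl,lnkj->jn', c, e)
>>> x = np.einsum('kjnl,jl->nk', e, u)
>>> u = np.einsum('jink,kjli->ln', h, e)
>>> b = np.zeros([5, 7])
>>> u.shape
(31, 7)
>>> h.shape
(7, 5, 7, 11)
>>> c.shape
(31, 11)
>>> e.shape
(11, 7, 31, 5)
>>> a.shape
(5, 31, 11)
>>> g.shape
(7, 11)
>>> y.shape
(5, 7)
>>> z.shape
(5, 7)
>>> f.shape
(5, 7)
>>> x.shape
(31, 11)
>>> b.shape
(5, 7)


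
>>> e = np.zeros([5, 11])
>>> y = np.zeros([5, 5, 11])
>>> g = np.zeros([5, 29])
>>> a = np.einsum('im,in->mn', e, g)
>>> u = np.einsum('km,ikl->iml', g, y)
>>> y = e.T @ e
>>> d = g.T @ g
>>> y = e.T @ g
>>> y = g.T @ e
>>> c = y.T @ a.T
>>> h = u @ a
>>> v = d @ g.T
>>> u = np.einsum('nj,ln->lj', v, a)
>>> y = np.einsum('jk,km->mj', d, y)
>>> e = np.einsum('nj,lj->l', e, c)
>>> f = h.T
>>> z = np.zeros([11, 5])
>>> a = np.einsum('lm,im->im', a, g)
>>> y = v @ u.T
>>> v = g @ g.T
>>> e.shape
(11,)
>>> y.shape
(29, 11)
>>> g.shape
(5, 29)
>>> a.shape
(5, 29)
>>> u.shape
(11, 5)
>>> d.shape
(29, 29)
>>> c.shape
(11, 11)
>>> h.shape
(5, 29, 29)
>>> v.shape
(5, 5)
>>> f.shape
(29, 29, 5)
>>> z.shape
(11, 5)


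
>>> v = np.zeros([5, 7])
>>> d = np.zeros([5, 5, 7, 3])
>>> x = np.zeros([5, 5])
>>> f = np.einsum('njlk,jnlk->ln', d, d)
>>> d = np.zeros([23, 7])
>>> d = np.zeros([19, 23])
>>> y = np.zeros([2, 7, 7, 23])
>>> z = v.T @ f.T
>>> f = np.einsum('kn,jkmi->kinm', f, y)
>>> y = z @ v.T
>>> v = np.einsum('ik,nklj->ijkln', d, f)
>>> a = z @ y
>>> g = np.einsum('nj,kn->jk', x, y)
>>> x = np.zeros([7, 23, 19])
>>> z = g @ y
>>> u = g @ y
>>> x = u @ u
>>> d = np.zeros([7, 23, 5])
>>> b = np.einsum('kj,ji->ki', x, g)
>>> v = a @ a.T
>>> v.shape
(7, 7)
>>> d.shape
(7, 23, 5)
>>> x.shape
(5, 5)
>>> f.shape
(7, 23, 5, 7)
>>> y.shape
(7, 5)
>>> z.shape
(5, 5)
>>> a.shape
(7, 5)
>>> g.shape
(5, 7)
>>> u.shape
(5, 5)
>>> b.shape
(5, 7)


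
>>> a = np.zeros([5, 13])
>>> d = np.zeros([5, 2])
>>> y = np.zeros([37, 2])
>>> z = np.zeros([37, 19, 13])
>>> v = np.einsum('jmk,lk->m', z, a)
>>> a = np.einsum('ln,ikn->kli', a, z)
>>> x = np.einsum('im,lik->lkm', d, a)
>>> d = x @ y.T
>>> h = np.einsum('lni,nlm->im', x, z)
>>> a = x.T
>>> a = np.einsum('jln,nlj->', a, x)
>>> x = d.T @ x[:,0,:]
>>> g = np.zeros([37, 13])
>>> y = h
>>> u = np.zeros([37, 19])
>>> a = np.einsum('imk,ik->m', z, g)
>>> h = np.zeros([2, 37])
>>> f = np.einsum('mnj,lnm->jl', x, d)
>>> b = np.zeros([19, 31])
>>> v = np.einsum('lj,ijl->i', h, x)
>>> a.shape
(19,)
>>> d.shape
(19, 37, 37)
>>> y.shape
(2, 13)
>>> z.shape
(37, 19, 13)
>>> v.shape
(37,)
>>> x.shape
(37, 37, 2)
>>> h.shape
(2, 37)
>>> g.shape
(37, 13)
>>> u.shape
(37, 19)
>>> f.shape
(2, 19)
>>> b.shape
(19, 31)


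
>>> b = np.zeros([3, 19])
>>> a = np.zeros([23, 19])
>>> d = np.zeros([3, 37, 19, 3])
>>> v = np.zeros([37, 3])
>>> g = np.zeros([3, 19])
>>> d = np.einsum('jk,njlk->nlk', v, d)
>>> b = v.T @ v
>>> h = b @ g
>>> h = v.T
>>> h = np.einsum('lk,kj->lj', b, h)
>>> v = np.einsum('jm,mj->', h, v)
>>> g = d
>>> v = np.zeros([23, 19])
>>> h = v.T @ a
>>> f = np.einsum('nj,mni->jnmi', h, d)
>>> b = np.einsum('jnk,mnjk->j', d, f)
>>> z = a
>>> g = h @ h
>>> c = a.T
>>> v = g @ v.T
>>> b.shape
(3,)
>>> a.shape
(23, 19)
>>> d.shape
(3, 19, 3)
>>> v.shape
(19, 23)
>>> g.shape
(19, 19)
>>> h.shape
(19, 19)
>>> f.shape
(19, 19, 3, 3)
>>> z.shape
(23, 19)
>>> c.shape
(19, 23)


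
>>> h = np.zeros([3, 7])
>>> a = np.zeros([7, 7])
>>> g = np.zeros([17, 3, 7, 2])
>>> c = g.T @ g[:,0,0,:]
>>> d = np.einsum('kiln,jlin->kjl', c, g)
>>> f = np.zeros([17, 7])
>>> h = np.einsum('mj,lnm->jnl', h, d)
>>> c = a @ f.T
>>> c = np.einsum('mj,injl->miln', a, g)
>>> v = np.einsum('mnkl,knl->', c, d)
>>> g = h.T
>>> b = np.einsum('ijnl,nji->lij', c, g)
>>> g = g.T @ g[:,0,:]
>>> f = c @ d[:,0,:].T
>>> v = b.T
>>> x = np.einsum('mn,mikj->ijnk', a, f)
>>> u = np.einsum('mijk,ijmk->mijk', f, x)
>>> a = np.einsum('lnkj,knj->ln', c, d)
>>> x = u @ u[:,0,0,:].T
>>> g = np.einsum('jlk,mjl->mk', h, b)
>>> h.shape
(7, 17, 2)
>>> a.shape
(7, 17)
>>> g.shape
(3, 2)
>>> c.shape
(7, 17, 2, 3)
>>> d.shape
(2, 17, 3)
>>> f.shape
(7, 17, 2, 2)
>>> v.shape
(17, 7, 3)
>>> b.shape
(3, 7, 17)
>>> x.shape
(7, 17, 2, 7)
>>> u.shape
(7, 17, 2, 2)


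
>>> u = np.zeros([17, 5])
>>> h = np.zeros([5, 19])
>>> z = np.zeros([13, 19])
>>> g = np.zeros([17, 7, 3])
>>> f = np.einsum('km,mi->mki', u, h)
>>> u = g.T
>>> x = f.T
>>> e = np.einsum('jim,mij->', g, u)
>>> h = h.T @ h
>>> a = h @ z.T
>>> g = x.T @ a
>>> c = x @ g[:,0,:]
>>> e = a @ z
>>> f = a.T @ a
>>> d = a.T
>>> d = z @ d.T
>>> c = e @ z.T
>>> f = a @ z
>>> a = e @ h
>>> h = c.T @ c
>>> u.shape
(3, 7, 17)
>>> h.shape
(13, 13)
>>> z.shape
(13, 19)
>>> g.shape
(5, 17, 13)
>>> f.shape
(19, 19)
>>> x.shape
(19, 17, 5)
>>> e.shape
(19, 19)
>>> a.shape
(19, 19)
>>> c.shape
(19, 13)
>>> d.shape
(13, 13)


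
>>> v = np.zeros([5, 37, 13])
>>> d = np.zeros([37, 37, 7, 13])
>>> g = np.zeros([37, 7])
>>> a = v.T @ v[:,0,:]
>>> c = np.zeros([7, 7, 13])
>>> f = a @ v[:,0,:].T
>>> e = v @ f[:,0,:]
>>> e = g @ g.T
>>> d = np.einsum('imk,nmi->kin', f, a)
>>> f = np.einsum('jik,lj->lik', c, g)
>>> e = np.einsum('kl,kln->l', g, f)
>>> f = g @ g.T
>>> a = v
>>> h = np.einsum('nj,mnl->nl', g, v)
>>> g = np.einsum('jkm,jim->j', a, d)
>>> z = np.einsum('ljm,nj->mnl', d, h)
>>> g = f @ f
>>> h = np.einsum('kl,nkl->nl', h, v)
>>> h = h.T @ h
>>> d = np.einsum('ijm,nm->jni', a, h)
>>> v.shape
(5, 37, 13)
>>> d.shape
(37, 13, 5)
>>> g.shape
(37, 37)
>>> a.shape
(5, 37, 13)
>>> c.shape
(7, 7, 13)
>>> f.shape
(37, 37)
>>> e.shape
(7,)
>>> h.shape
(13, 13)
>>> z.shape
(13, 37, 5)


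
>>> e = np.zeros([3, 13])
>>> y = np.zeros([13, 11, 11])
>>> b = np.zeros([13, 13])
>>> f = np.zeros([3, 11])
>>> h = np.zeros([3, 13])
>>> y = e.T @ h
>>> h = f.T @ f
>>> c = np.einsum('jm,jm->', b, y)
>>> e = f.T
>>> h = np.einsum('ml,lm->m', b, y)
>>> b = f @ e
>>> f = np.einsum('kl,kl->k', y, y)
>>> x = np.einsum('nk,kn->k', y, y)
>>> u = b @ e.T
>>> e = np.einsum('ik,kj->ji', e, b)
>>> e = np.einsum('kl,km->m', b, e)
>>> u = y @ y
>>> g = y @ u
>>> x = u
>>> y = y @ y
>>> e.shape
(11,)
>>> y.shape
(13, 13)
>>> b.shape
(3, 3)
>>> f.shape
(13,)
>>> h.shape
(13,)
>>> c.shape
()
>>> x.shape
(13, 13)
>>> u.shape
(13, 13)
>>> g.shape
(13, 13)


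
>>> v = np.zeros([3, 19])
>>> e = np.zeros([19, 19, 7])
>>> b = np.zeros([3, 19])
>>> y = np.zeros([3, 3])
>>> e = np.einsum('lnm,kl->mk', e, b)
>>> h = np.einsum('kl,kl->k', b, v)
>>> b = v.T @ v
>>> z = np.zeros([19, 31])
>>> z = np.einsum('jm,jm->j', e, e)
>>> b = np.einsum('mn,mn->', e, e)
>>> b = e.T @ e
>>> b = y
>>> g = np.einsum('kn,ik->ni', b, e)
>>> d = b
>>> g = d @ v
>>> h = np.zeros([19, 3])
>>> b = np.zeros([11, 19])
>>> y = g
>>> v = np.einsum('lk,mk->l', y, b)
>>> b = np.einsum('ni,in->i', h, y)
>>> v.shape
(3,)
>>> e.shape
(7, 3)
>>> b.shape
(3,)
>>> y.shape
(3, 19)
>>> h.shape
(19, 3)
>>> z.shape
(7,)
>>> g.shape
(3, 19)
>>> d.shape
(3, 3)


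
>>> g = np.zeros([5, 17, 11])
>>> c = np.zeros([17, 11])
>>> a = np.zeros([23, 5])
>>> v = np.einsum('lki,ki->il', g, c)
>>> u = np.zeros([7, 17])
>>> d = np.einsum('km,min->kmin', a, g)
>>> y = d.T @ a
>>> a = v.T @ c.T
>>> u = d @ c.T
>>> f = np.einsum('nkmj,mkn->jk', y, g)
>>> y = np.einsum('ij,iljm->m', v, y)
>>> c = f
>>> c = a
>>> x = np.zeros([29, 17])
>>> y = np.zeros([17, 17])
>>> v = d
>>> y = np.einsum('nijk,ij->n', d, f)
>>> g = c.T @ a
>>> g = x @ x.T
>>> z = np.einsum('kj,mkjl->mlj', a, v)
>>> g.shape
(29, 29)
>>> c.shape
(5, 17)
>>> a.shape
(5, 17)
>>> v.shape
(23, 5, 17, 11)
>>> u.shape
(23, 5, 17, 17)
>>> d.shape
(23, 5, 17, 11)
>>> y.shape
(23,)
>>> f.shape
(5, 17)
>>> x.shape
(29, 17)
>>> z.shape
(23, 11, 17)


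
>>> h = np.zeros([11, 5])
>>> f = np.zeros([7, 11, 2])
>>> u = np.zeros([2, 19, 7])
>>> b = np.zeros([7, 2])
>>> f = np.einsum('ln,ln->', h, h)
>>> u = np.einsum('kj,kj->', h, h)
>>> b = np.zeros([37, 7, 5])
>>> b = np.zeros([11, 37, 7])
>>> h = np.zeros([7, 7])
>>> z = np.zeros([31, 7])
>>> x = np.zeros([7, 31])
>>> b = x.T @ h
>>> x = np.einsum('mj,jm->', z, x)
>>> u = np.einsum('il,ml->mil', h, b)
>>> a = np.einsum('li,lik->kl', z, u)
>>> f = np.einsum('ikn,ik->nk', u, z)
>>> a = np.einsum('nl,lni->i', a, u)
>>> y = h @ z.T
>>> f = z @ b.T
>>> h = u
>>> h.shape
(31, 7, 7)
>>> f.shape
(31, 31)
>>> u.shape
(31, 7, 7)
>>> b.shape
(31, 7)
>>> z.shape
(31, 7)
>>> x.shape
()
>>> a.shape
(7,)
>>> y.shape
(7, 31)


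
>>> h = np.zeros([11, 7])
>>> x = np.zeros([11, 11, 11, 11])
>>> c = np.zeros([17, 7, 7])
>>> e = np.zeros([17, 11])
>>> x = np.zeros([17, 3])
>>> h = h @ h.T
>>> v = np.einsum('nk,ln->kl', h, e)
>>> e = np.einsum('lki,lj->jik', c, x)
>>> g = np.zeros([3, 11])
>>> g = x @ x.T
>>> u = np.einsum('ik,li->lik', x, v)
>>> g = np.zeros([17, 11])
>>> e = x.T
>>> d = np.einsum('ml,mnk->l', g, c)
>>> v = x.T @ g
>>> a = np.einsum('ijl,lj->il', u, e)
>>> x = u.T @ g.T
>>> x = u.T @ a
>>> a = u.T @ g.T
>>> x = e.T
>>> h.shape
(11, 11)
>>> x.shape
(17, 3)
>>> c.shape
(17, 7, 7)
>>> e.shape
(3, 17)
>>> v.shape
(3, 11)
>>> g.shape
(17, 11)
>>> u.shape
(11, 17, 3)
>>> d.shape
(11,)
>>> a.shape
(3, 17, 17)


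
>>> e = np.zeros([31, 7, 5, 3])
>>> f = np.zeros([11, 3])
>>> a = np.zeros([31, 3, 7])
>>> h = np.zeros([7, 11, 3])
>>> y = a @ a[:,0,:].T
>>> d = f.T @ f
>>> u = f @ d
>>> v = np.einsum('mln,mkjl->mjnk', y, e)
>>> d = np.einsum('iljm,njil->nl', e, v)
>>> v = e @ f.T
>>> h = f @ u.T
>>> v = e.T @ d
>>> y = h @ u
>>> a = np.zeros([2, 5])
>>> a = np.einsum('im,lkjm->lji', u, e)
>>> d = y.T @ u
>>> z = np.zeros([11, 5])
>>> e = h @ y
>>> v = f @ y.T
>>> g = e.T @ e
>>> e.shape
(11, 3)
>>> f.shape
(11, 3)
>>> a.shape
(31, 5, 11)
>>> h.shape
(11, 11)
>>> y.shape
(11, 3)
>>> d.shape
(3, 3)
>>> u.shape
(11, 3)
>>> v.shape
(11, 11)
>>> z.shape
(11, 5)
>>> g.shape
(3, 3)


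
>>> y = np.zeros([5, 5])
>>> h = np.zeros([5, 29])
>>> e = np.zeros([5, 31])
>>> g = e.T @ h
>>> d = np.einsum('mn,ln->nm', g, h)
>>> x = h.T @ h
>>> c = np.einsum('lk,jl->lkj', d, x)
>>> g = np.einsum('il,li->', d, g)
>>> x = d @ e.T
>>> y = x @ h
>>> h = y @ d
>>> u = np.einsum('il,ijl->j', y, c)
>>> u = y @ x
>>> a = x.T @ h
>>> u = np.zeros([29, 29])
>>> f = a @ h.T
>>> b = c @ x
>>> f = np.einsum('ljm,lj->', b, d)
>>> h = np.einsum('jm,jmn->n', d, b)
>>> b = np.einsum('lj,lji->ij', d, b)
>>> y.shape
(29, 29)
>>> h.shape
(5,)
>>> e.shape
(5, 31)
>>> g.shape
()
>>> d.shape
(29, 31)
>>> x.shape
(29, 5)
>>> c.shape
(29, 31, 29)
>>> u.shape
(29, 29)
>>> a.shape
(5, 31)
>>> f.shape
()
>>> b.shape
(5, 31)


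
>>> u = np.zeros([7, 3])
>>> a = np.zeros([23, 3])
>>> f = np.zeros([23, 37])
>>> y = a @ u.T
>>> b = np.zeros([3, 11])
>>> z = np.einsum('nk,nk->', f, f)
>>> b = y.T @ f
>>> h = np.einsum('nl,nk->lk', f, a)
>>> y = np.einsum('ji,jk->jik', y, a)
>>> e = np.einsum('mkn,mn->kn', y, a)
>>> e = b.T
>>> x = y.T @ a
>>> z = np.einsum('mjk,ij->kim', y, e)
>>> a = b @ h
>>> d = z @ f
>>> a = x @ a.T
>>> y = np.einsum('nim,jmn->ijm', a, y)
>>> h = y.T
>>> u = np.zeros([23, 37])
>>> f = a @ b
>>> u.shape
(23, 37)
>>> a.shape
(3, 7, 7)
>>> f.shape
(3, 7, 37)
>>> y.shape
(7, 23, 7)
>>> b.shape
(7, 37)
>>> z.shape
(3, 37, 23)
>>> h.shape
(7, 23, 7)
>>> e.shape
(37, 7)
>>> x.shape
(3, 7, 3)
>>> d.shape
(3, 37, 37)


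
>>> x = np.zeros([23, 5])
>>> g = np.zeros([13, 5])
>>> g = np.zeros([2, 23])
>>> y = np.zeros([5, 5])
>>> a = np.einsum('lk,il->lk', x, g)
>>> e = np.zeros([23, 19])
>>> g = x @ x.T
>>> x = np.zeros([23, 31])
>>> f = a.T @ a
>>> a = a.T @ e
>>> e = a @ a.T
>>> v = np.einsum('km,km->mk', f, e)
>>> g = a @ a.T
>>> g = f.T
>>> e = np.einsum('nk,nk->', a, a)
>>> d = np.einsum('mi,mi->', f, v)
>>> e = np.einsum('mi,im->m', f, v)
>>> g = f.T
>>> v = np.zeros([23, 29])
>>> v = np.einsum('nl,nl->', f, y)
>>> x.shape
(23, 31)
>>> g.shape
(5, 5)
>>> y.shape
(5, 5)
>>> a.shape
(5, 19)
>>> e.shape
(5,)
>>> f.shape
(5, 5)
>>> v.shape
()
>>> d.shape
()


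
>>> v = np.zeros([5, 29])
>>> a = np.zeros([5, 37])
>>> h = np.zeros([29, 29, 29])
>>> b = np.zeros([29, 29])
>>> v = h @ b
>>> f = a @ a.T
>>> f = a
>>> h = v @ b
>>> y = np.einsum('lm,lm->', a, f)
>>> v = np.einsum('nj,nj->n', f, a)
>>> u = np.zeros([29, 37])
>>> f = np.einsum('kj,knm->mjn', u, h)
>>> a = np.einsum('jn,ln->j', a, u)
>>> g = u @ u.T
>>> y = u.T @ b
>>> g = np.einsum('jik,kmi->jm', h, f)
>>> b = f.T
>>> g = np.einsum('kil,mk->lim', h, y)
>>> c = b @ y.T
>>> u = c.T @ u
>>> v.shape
(5,)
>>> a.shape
(5,)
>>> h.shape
(29, 29, 29)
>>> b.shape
(29, 37, 29)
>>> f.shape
(29, 37, 29)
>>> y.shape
(37, 29)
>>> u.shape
(37, 37, 37)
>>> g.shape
(29, 29, 37)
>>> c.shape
(29, 37, 37)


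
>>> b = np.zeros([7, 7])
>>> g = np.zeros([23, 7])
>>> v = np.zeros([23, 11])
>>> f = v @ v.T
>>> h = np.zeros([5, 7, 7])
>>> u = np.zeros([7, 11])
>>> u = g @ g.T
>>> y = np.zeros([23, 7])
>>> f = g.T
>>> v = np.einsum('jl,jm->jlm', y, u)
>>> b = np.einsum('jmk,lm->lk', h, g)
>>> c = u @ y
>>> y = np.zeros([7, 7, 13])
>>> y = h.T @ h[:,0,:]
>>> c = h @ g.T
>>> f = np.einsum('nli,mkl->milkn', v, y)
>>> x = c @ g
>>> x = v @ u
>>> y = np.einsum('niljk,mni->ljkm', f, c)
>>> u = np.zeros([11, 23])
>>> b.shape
(23, 7)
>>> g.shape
(23, 7)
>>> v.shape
(23, 7, 23)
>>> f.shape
(7, 23, 7, 7, 23)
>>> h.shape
(5, 7, 7)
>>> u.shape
(11, 23)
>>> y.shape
(7, 7, 23, 5)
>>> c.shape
(5, 7, 23)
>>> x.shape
(23, 7, 23)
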